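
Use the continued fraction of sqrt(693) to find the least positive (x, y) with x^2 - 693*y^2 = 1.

(x, y) = (246401, 9360)

First expand sqrt(693) as a continued fraction. With x_i = (sqrt(693) + m_i)/d_i and (m_0, d_0) = (0, 1): a_0 = floor(sqrt(693)) = 26, since 26^2 = 676 <= 693 < 729 = 27^2.
Iterate m_{i+1} = d_i*a_i - m_i, d_{i+1} = (693 - m_{i+1}^2)/d_i, a_{i+1} = floor((a_0 + m_{i+1})/d_{i+1}):
  m_1 = 1*26 - 0 = 26, d_1 = (693 - 26^2)/1 = 17/1 = 17, a_1 = floor((26 + 26)/17) = 3.
  m_2 = 17*3 - 26 = 25, d_2 = (693 - 25^2)/17 = 68/17 = 4, a_2 = floor((26 + 25)/4) = 12.
  m_3 = 4*12 - 25 = 23, d_3 = (693 - 23^2)/4 = 164/4 = 41, a_3 = floor((26 + 23)/41) = 1.
  m_4 = 41*1 - 23 = 18, d_4 = (693 - 18^2)/41 = 369/41 = 9, a_4 = floor((26 + 18)/9) = 4.
  m_5 = 9*4 - 18 = 18, d_5 = (693 - 18^2)/9 = 369/9 = 41, a_5 = floor((26 + 18)/41) = 1.
  m_6 = 41*1 - 18 = 23, d_6 = (693 - 23^2)/41 = 164/41 = 4, a_6 = floor((26 + 23)/4) = 12.
  m_7 = 4*12 - 23 = 25, d_7 = (693 - 25^2)/4 = 68/4 = 17, a_7 = floor((26 + 25)/17) = 3.
  m_8 = 17*3 - 25 = 26, d_8 = (693 - 26^2)/17 = 17/17 = 1, a_8 = floor((26 + 26)/1) = 52.
  m_9 = 1*52 - 26 = 26, d_9 = (693 - 26^2)/1 = 17/1 = 17: (m_9, d_9) = (m_1, d_1) = (26, 17), so from here the quotients repeat a_1, ..., a_8; the period length is 8.
So sqrt(693) = [26; (3, 12, 1, 4, 1, 12, 3, 52)] with period length k = 8.
k is even, so the fundamental solution of x^2 - 693y^2 = 1 is (p_{k-1}, q_{k-1}) = (p_7, q_7); compute convergents through index 7.
Convergents (p_i = a_i*p_{i-1} + p_{i-2}, q_i = a_i*q_{i-1} + q_{i-2} with p_{-2}=0, p_{-1}=1, q_{-2}=1, q_{-1}=0):
  i=0: a_0=26, p_0 = 26*1 + 0 = 26, q_0 = 26*0 + 1 = 1.
  i=1: a_1=3, p_1 = 3*26 + 1 = 79, q_1 = 3*1 + 0 = 3.
  i=2: a_2=12, p_2 = 12*79 + 26 = 974, q_2 = 12*3 + 1 = 37.
  i=3: a_3=1, p_3 = 1*974 + 79 = 1053, q_3 = 1*37 + 3 = 40.
  i=4: a_4=4, p_4 = 4*1053 + 974 = 5186, q_4 = 4*40 + 37 = 197.
  i=5: a_5=1, p_5 = 1*5186 + 1053 = 6239, q_5 = 1*197 + 40 = 237.
  i=6: a_6=12, p_6 = 12*6239 + 5186 = 80054, q_6 = 12*237 + 197 = 3041.
  i=7: a_7=3, p_7 = 3*80054 + 6239 = 246401, q_7 = 3*3041 + 237 = 9360.
Check: 246401^2 - 693*9360^2 = 60713452801 - 60713452800 = 1, so (x, y) = (246401, 9360) solves the equation, and by the theorem it is the least positive solution.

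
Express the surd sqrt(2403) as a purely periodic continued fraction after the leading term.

Write x_i = (sqrt(2403) + m_i)/d_i with (m_0, d_0) = (0, 1). a_0 = floor(sqrt(2403)) = 49, since 49^2 = 2401 <= 2403 < 2500 = 50^2.
Iterate m_{i+1} = d_i*a_i - m_i, d_{i+1} = (2403 - m_{i+1}^2)/d_i, a_{i+1} = floor((a_0 + m_{i+1})/d_{i+1}):
  m_1 = 1*49 - 0 = 49, d_1 = (2403 - 49^2)/1 = 2/1 = 2, a_1 = floor((49 + 49)/2) = 49.
  m_2 = 2*49 - 49 = 49, d_2 = (2403 - 49^2)/2 = 2/2 = 1, a_2 = floor((49 + 49)/1) = 98.
  m_3 = 1*98 - 49 = 49, d_3 = (2403 - 49^2)/1 = 2/1 = 2: (m_3, d_3) = (m_1, d_1) = (49, 2), so from here the quotients repeat a_1, a_2; the period length is 2.
Hence the expansion of sqrt(2403) is a_0 = 49 followed by the repeating block 49, 98 (period 2).

[49; (49, 98)]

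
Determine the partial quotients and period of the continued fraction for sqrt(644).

Write x_i = (sqrt(644) + m_i)/d_i with (m_0, d_0) = (0, 1). a_0 = floor(sqrt(644)) = 25, since 25^2 = 625 <= 644 < 676 = 26^2.
Iterate m_{i+1} = d_i*a_i - m_i, d_{i+1} = (644 - m_{i+1}^2)/d_i, a_{i+1} = floor((a_0 + m_{i+1})/d_{i+1}):
  m_1 = 1*25 - 0 = 25, d_1 = (644 - 25^2)/1 = 19/1 = 19, a_1 = floor((25 + 25)/19) = 2.
  m_2 = 19*2 - 25 = 13, d_2 = (644 - 13^2)/19 = 475/19 = 25, a_2 = floor((25 + 13)/25) = 1.
  m_3 = 25*1 - 13 = 12, d_3 = (644 - 12^2)/25 = 500/25 = 20, a_3 = floor((25 + 12)/20) = 1.
  m_4 = 20*1 - 12 = 8, d_4 = (644 - 8^2)/20 = 580/20 = 29, a_4 = floor((25 + 8)/29) = 1.
  m_5 = 29*1 - 8 = 21, d_5 = (644 - 21^2)/29 = 203/29 = 7, a_5 = floor((25 + 21)/7) = 6.
  m_6 = 7*6 - 21 = 21, d_6 = (644 - 21^2)/7 = 203/7 = 29, a_6 = floor((25 + 21)/29) = 1.
  m_7 = 29*1 - 21 = 8, d_7 = (644 - 8^2)/29 = 580/29 = 20, a_7 = floor((25 + 8)/20) = 1.
  m_8 = 20*1 - 8 = 12, d_8 = (644 - 12^2)/20 = 500/20 = 25, a_8 = floor((25 + 12)/25) = 1.
  m_9 = 25*1 - 12 = 13, d_9 = (644 - 13^2)/25 = 475/25 = 19, a_9 = floor((25 + 13)/19) = 2.
  m_10 = 19*2 - 13 = 25, d_10 = (644 - 25^2)/19 = 19/19 = 1, a_10 = floor((25 + 25)/1) = 50.
  m_11 = 1*50 - 25 = 25, d_11 = (644 - 25^2)/1 = 19/1 = 19: (m_11, d_11) = (m_1, d_1) = (25, 19), so from here the quotients repeat a_1, ..., a_10; the period length is 10.
Hence the expansion of sqrt(644) is a_0 = 25 followed by the repeating block 2, 1, 1, 1, 6, 1, 1, 1, 2, 50 (period 10).

[25; (2, 1, 1, 1, 6, 1, 1, 1, 2, 50)]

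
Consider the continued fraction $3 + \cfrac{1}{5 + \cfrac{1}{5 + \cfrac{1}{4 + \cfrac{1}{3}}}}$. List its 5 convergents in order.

Using the convergent recurrence p_i = a_i*p_{i-1} + p_{i-2}, q_i = a_i*q_{i-1} + q_{i-2} with p_{-2}=0, p_{-1}=1, q_{-2}=1, q_{-1}=0:
  i=0: a_0=3, p_0 = 3*1 + 0 = 3, q_0 = 3*0 + 1 = 1.
  i=1: a_1=5, p_1 = 5*3 + 1 = 16, q_1 = 5*1 + 0 = 5.
  i=2: a_2=5, p_2 = 5*16 + 3 = 83, q_2 = 5*5 + 1 = 26.
  i=3: a_3=4, p_3 = 4*83 + 16 = 348, q_3 = 4*26 + 5 = 109.
  i=4: a_4=3, p_4 = 3*348 + 83 = 1127, q_4 = 3*109 + 26 = 353.

3/1, 16/5, 83/26, 348/109, 1127/353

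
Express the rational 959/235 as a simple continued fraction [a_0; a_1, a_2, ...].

Run the Euclidean algorithm on 959 and 235; the successive quotients are the partial quotients a_0, a_1, ... (each step inverts the fractional part left over by the previous one):
  959 = 4*235 + 19, so a_0 = 4.
  235 = 12*19 + 7, so a_1 = 12.
  19 = 2*7 + 5, so a_2 = 2.
  7 = 1*5 + 2, so a_3 = 1.
  5 = 2*2 + 1, so a_4 = 2.
  2 = 2*1 + 0, so a_5 = 2.
The remainder reaches 0 after 6 divisions, so the expansion has 6 partial quotients, read off in order.

[4; 12, 2, 1, 2, 2]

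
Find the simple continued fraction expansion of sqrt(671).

Write x_i = (sqrt(671) + m_i)/d_i with (m_0, d_0) = (0, 1). a_0 = floor(sqrt(671)) = 25, since 25^2 = 625 <= 671 < 676 = 26^2.
Iterate m_{i+1} = d_i*a_i - m_i, d_{i+1} = (671 - m_{i+1}^2)/d_i, a_{i+1} = floor((a_0 + m_{i+1})/d_{i+1}):
  m_1 = 1*25 - 0 = 25, d_1 = (671 - 25^2)/1 = 46/1 = 46, a_1 = floor((25 + 25)/46) = 1.
  m_2 = 46*1 - 25 = 21, d_2 = (671 - 21^2)/46 = 230/46 = 5, a_2 = floor((25 + 21)/5) = 9.
  m_3 = 5*9 - 21 = 24, d_3 = (671 - 24^2)/5 = 95/5 = 19, a_3 = floor((25 + 24)/19) = 2.
  m_4 = 19*2 - 24 = 14, d_4 = (671 - 14^2)/19 = 475/19 = 25, a_4 = floor((25 + 14)/25) = 1.
  m_5 = 25*1 - 14 = 11, d_5 = (671 - 11^2)/25 = 550/25 = 22, a_5 = floor((25 + 11)/22) = 1.
  m_6 = 22*1 - 11 = 11, d_6 = (671 - 11^2)/22 = 550/22 = 25, a_6 = floor((25 + 11)/25) = 1.
  m_7 = 25*1 - 11 = 14, d_7 = (671 - 14^2)/25 = 475/25 = 19, a_7 = floor((25 + 14)/19) = 2.
  m_8 = 19*2 - 14 = 24, d_8 = (671 - 24^2)/19 = 95/19 = 5, a_8 = floor((25 + 24)/5) = 9.
  m_9 = 5*9 - 24 = 21, d_9 = (671 - 21^2)/5 = 230/5 = 46, a_9 = floor((25 + 21)/46) = 1.
  m_10 = 46*1 - 21 = 25, d_10 = (671 - 25^2)/46 = 46/46 = 1, a_10 = floor((25 + 25)/1) = 50.
  m_11 = 1*50 - 25 = 25, d_11 = (671 - 25^2)/1 = 46/1 = 46: (m_11, d_11) = (m_1, d_1) = (25, 46), so from here the quotients repeat a_1, ..., a_10; the period length is 10.
Hence the expansion of sqrt(671) is a_0 = 25 followed by the repeating block 1, 9, 2, 1, 1, 1, 2, 9, 1, 50 (period 10).

[25; (1, 9, 2, 1, 1, 1, 2, 9, 1, 50)]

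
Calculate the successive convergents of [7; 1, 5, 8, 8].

Using the convergent recurrence p_i = a_i*p_{i-1} + p_{i-2}, q_i = a_i*q_{i-1} + q_{i-2} with p_{-2}=0, p_{-1}=1, q_{-2}=1, q_{-1}=0:
  i=0: a_0=7, p_0 = 7*1 + 0 = 7, q_0 = 7*0 + 1 = 1.
  i=1: a_1=1, p_1 = 1*7 + 1 = 8, q_1 = 1*1 + 0 = 1.
  i=2: a_2=5, p_2 = 5*8 + 7 = 47, q_2 = 5*1 + 1 = 6.
  i=3: a_3=8, p_3 = 8*47 + 8 = 384, q_3 = 8*6 + 1 = 49.
  i=4: a_4=8, p_4 = 8*384 + 47 = 3119, q_4 = 8*49 + 6 = 398.

7/1, 8/1, 47/6, 384/49, 3119/398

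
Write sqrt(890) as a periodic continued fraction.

Write x_i = (sqrt(890) + m_i)/d_i with (m_0, d_0) = (0, 1). a_0 = floor(sqrt(890)) = 29, since 29^2 = 841 <= 890 < 900 = 30^2.
Iterate m_{i+1} = d_i*a_i - m_i, d_{i+1} = (890 - m_{i+1}^2)/d_i, a_{i+1} = floor((a_0 + m_{i+1})/d_{i+1}):
  m_1 = 1*29 - 0 = 29, d_1 = (890 - 29^2)/1 = 49/1 = 49, a_1 = floor((29 + 29)/49) = 1.
  m_2 = 49*1 - 29 = 20, d_2 = (890 - 20^2)/49 = 490/49 = 10, a_2 = floor((29 + 20)/10) = 4.
  m_3 = 10*4 - 20 = 20, d_3 = (890 - 20^2)/10 = 490/10 = 49, a_3 = floor((29 + 20)/49) = 1.
  m_4 = 49*1 - 20 = 29, d_4 = (890 - 29^2)/49 = 49/49 = 1, a_4 = floor((29 + 29)/1) = 58.
  m_5 = 1*58 - 29 = 29, d_5 = (890 - 29^2)/1 = 49/1 = 49: (m_5, d_5) = (m_1, d_1) = (29, 49), so from here the quotients repeat a_1, ..., a_4; the period length is 4.
Hence the expansion of sqrt(890) is a_0 = 29 followed by the repeating block 1, 4, 1, 58 (period 4).

[29; (1, 4, 1, 58)]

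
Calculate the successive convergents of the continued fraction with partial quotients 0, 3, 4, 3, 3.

0/1, 1/3, 4/13, 13/42, 43/139

Using the convergent recurrence p_i = a_i*p_{i-1} + p_{i-2}, q_i = a_i*q_{i-1} + q_{i-2} with p_{-2}=0, p_{-1}=1, q_{-2}=1, q_{-1}=0:
  i=0: a_0=0, p_0 = 0*1 + 0 = 0, q_0 = 0*0 + 1 = 1.
  i=1: a_1=3, p_1 = 3*0 + 1 = 1, q_1 = 3*1 + 0 = 3.
  i=2: a_2=4, p_2 = 4*1 + 0 = 4, q_2 = 4*3 + 1 = 13.
  i=3: a_3=3, p_3 = 3*4 + 1 = 13, q_3 = 3*13 + 3 = 42.
  i=4: a_4=3, p_4 = 3*13 + 4 = 43, q_4 = 3*42 + 13 = 139.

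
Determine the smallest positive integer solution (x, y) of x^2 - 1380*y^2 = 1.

First expand sqrt(1380) as a continued fraction. With x_i = (sqrt(1380) + m_i)/d_i and (m_0, d_0) = (0, 1): a_0 = floor(sqrt(1380)) = 37, since 37^2 = 1369 <= 1380 < 1444 = 38^2.
Iterate m_{i+1} = d_i*a_i - m_i, d_{i+1} = (1380 - m_{i+1}^2)/d_i, a_{i+1} = floor((a_0 + m_{i+1})/d_{i+1}):
  m_1 = 1*37 - 0 = 37, d_1 = (1380 - 37^2)/1 = 11/1 = 11, a_1 = floor((37 + 37)/11) = 6.
  m_2 = 11*6 - 37 = 29, d_2 = (1380 - 29^2)/11 = 539/11 = 49, a_2 = floor((37 + 29)/49) = 1.
  m_3 = 49*1 - 29 = 20, d_3 = (1380 - 20^2)/49 = 980/49 = 20, a_3 = floor((37 + 20)/20) = 2.
  m_4 = 20*2 - 20 = 20, d_4 = (1380 - 20^2)/20 = 980/20 = 49, a_4 = floor((37 + 20)/49) = 1.
  m_5 = 49*1 - 20 = 29, d_5 = (1380 - 29^2)/49 = 539/49 = 11, a_5 = floor((37 + 29)/11) = 6.
  m_6 = 11*6 - 29 = 37, d_6 = (1380 - 37^2)/11 = 11/11 = 1, a_6 = floor((37 + 37)/1) = 74.
  m_7 = 1*74 - 37 = 37, d_7 = (1380 - 37^2)/1 = 11/1 = 11: (m_7, d_7) = (m_1, d_1) = (37, 11), so from here the quotients repeat a_1, ..., a_6; the period length is 6.
So sqrt(1380) = [37; (6, 1, 2, 1, 6, 74)] with period length k = 6.
k is even, so the fundamental solution of x^2 - 1380y^2 = 1 is (p_{k-1}, q_{k-1}) = (p_5, q_5); compute convergents through index 5.
Convergents (p_i = a_i*p_{i-1} + p_{i-2}, q_i = a_i*q_{i-1} + q_{i-2} with p_{-2}=0, p_{-1}=1, q_{-2}=1, q_{-1}=0):
  i=0: a_0=37, p_0 = 37*1 + 0 = 37, q_0 = 37*0 + 1 = 1.
  i=1: a_1=6, p_1 = 6*37 + 1 = 223, q_1 = 6*1 + 0 = 6.
  i=2: a_2=1, p_2 = 1*223 + 37 = 260, q_2 = 1*6 + 1 = 7.
  i=3: a_3=2, p_3 = 2*260 + 223 = 743, q_3 = 2*7 + 6 = 20.
  i=4: a_4=1, p_4 = 1*743 + 260 = 1003, q_4 = 1*20 + 7 = 27.
  i=5: a_5=6, p_5 = 6*1003 + 743 = 6761, q_5 = 6*27 + 20 = 182.
Check: 6761^2 - 1380*182^2 = 45711121 - 45711120 = 1, so (x, y) = (6761, 182) solves the equation, and by the theorem it is the least positive solution.

(x, y) = (6761, 182)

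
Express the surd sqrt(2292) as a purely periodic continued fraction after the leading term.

[47; (1, 6, 1, 94)]

Write x_i = (sqrt(2292) + m_i)/d_i with (m_0, d_0) = (0, 1). a_0 = floor(sqrt(2292)) = 47, since 47^2 = 2209 <= 2292 < 2304 = 48^2.
Iterate m_{i+1} = d_i*a_i - m_i, d_{i+1} = (2292 - m_{i+1}^2)/d_i, a_{i+1} = floor((a_0 + m_{i+1})/d_{i+1}):
  m_1 = 1*47 - 0 = 47, d_1 = (2292 - 47^2)/1 = 83/1 = 83, a_1 = floor((47 + 47)/83) = 1.
  m_2 = 83*1 - 47 = 36, d_2 = (2292 - 36^2)/83 = 996/83 = 12, a_2 = floor((47 + 36)/12) = 6.
  m_3 = 12*6 - 36 = 36, d_3 = (2292 - 36^2)/12 = 996/12 = 83, a_3 = floor((47 + 36)/83) = 1.
  m_4 = 83*1 - 36 = 47, d_4 = (2292 - 47^2)/83 = 83/83 = 1, a_4 = floor((47 + 47)/1) = 94.
  m_5 = 1*94 - 47 = 47, d_5 = (2292 - 47^2)/1 = 83/1 = 83: (m_5, d_5) = (m_1, d_1) = (47, 83), so from here the quotients repeat a_1, ..., a_4; the period length is 4.
Hence the expansion of sqrt(2292) is a_0 = 47 followed by the repeating block 1, 6, 1, 94 (period 4).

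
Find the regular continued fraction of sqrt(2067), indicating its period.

[45; (2, 6, 2, 90)]

Write x_i = (sqrt(2067) + m_i)/d_i with (m_0, d_0) = (0, 1). a_0 = floor(sqrt(2067)) = 45, since 45^2 = 2025 <= 2067 < 2116 = 46^2.
Iterate m_{i+1} = d_i*a_i - m_i, d_{i+1} = (2067 - m_{i+1}^2)/d_i, a_{i+1} = floor((a_0 + m_{i+1})/d_{i+1}):
  m_1 = 1*45 - 0 = 45, d_1 = (2067 - 45^2)/1 = 42/1 = 42, a_1 = floor((45 + 45)/42) = 2.
  m_2 = 42*2 - 45 = 39, d_2 = (2067 - 39^2)/42 = 546/42 = 13, a_2 = floor((45 + 39)/13) = 6.
  m_3 = 13*6 - 39 = 39, d_3 = (2067 - 39^2)/13 = 546/13 = 42, a_3 = floor((45 + 39)/42) = 2.
  m_4 = 42*2 - 39 = 45, d_4 = (2067 - 45^2)/42 = 42/42 = 1, a_4 = floor((45 + 45)/1) = 90.
  m_5 = 1*90 - 45 = 45, d_5 = (2067 - 45^2)/1 = 42/1 = 42: (m_5, d_5) = (m_1, d_1) = (45, 42), so from here the quotients repeat a_1, ..., a_4; the period length is 4.
Hence the expansion of sqrt(2067) is a_0 = 45 followed by the repeating block 2, 6, 2, 90 (period 4).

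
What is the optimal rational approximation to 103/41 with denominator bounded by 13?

5/2

Expand x = 103/41 as a continued fraction with the Euclidean algorithm:
  103 = 2*41 + 21, so a_0 = 2.
  41 = 1*21 + 20, so a_1 = 1.
  21 = 1*20 + 1, so a_2 = 1.
  20 = 20*1 + 0, so a_3 = 20.
so x = [2; 1, 1, 20].
Convergents (p_i = a_i*p_{i-1} + p_{i-2}, q_i = a_i*q_{i-1} + q_{i-2} with p_{-2}=0, p_{-1}=1, q_{-2}=1, q_{-1}=0), until the denominator exceeds 13:
  i=0: a_0=2, p_0 = 2*1 + 0 = 2, q_0 = 2*0 + 1 = 1.
  i=1: a_1=1, p_1 = 1*2 + 1 = 3, q_1 = 1*1 + 0 = 1.
  i=2: a_2=1, p_2 = 1*3 + 2 = 5, q_2 = 1*1 + 1 = 2.
  i=3: a_3=20, p_3 = 20*5 + 3 = 103, q_3 = 20*2 + 1 = 41.
q_3 = 41 > 13, so the last convergent with denominator <= 13 is p_2/q_2 = 5/2.
The closest fraction with denominator <= 13 is either p_2/q_2 or the intermediate fraction (k*p_2 + p_1)/(k*q_2 + q_1) with the largest k >= 1 whose denominator stays <= 13; these approach x as k grows, and every other convergent or intermediate fraction in range is farther away.
Largest k: floor((13 - q_1)/q_2) = floor((13 - 1)/2) = 6.
That gives (6*5 + 3)/(6*2 + 1) = 33/13.
Compare the errors: |x - 5/2| = |103*2 - 5*41|/(41*2) = 1/82, and |x - 33/13| = |103*13 - 33*41|/(41*13) = 14/533.
Cross-multiplying, 1*533 = 533 < 1148 = 14*82, so 1/82 is smaller: the convergent 5/2 is closer to x than 33/13.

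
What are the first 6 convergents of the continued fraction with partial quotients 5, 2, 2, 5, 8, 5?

Using the convergent recurrence p_i = a_i*p_{i-1} + p_{i-2}, q_i = a_i*q_{i-1} + q_{i-2} with p_{-2}=0, p_{-1}=1, q_{-2}=1, q_{-1}=0:
  i=0: a_0=5, p_0 = 5*1 + 0 = 5, q_0 = 5*0 + 1 = 1.
  i=1: a_1=2, p_1 = 2*5 + 1 = 11, q_1 = 2*1 + 0 = 2.
  i=2: a_2=2, p_2 = 2*11 + 5 = 27, q_2 = 2*2 + 1 = 5.
  i=3: a_3=5, p_3 = 5*27 + 11 = 146, q_3 = 5*5 + 2 = 27.
  i=4: a_4=8, p_4 = 8*146 + 27 = 1195, q_4 = 8*27 + 5 = 221.
  i=5: a_5=5, p_5 = 5*1195 + 146 = 6121, q_5 = 5*221 + 27 = 1132.

5/1, 11/2, 27/5, 146/27, 1195/221, 6121/1132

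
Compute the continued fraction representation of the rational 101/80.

[1; 3, 1, 4, 4]

Run the Euclidean algorithm on 101 and 80; the successive quotients are the partial quotients a_0, a_1, ... (each step inverts the fractional part left over by the previous one):
  101 = 1*80 + 21, so a_0 = 1.
  80 = 3*21 + 17, so a_1 = 3.
  21 = 1*17 + 4, so a_2 = 1.
  17 = 4*4 + 1, so a_3 = 4.
  4 = 4*1 + 0, so a_4 = 4.
The remainder reaches 0 after 5 divisions, so the expansion has 5 partial quotients, read off in order.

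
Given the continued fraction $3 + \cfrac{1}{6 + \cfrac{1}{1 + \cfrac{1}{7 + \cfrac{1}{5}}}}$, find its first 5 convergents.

3/1, 19/6, 22/7, 173/55, 887/282

Using the convergent recurrence p_i = a_i*p_{i-1} + p_{i-2}, q_i = a_i*q_{i-1} + q_{i-2} with p_{-2}=0, p_{-1}=1, q_{-2}=1, q_{-1}=0:
  i=0: a_0=3, p_0 = 3*1 + 0 = 3, q_0 = 3*0 + 1 = 1.
  i=1: a_1=6, p_1 = 6*3 + 1 = 19, q_1 = 6*1 + 0 = 6.
  i=2: a_2=1, p_2 = 1*19 + 3 = 22, q_2 = 1*6 + 1 = 7.
  i=3: a_3=7, p_3 = 7*22 + 19 = 173, q_3 = 7*7 + 6 = 55.
  i=4: a_4=5, p_4 = 5*173 + 22 = 887, q_4 = 5*55 + 7 = 282.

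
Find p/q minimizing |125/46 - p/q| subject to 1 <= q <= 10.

19/7

Expand x = 125/46 as a continued fraction with the Euclidean algorithm:
  125 = 2*46 + 33, so a_0 = 2.
  46 = 1*33 + 13, so a_1 = 1.
  33 = 2*13 + 7, so a_2 = 2.
  13 = 1*7 + 6, so a_3 = 1.
  7 = 1*6 + 1, so a_4 = 1.
  6 = 6*1 + 0, so a_5 = 6.
so x = [2; 1, 2, 1, 1, 6].
Convergents (p_i = a_i*p_{i-1} + p_{i-2}, q_i = a_i*q_{i-1} + q_{i-2} with p_{-2}=0, p_{-1}=1, q_{-2}=1, q_{-1}=0), until the denominator exceeds 10:
  i=0: a_0=2, p_0 = 2*1 + 0 = 2, q_0 = 2*0 + 1 = 1.
  i=1: a_1=1, p_1 = 1*2 + 1 = 3, q_1 = 1*1 + 0 = 1.
  i=2: a_2=2, p_2 = 2*3 + 2 = 8, q_2 = 2*1 + 1 = 3.
  i=3: a_3=1, p_3 = 1*8 + 3 = 11, q_3 = 1*3 + 1 = 4.
  i=4: a_4=1, p_4 = 1*11 + 8 = 19, q_4 = 1*4 + 3 = 7.
  i=5: a_5=6, p_5 = 6*19 + 11 = 125, q_5 = 6*7 + 4 = 46.
q_5 = 46 > 10, so the last convergent with denominator <= 10 is p_4/q_4 = 19/7.
The closest fraction with denominator <= 10 is either p_4/q_4 or the intermediate fraction (k*p_4 + p_3)/(k*q_4 + q_3) with the largest k >= 1 whose denominator stays <= 10; these approach x as k grows, and every other convergent or intermediate fraction in range is farther away.
Largest k: floor((10 - q_3)/q_4) = floor((10 - 4)/7) = 0.
Since k = 0, no intermediate fraction beyond p_4/q_4 has denominator <= 10, so the convergent 19/7 is the closest (its error is |125*7 - 19*46|/(46*7) = 1/322).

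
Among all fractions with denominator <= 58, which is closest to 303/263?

Expand x = 303/263 as a continued fraction with the Euclidean algorithm:
  303 = 1*263 + 40, so a_0 = 1.
  263 = 6*40 + 23, so a_1 = 6.
  40 = 1*23 + 17, so a_2 = 1.
  23 = 1*17 + 6, so a_3 = 1.
  17 = 2*6 + 5, so a_4 = 2.
  6 = 1*5 + 1, so a_5 = 1.
  5 = 5*1 + 0, so a_6 = 5.
so x = [1; 6, 1, 1, 2, 1, 5].
Convergents (p_i = a_i*p_{i-1} + p_{i-2}, q_i = a_i*q_{i-1} + q_{i-2} with p_{-2}=0, p_{-1}=1, q_{-2}=1, q_{-1}=0), until the denominator exceeds 58:
  i=0: a_0=1, p_0 = 1*1 + 0 = 1, q_0 = 1*0 + 1 = 1.
  i=1: a_1=6, p_1 = 6*1 + 1 = 7, q_1 = 6*1 + 0 = 6.
  i=2: a_2=1, p_2 = 1*7 + 1 = 8, q_2 = 1*6 + 1 = 7.
  i=3: a_3=1, p_3 = 1*8 + 7 = 15, q_3 = 1*7 + 6 = 13.
  i=4: a_4=2, p_4 = 2*15 + 8 = 38, q_4 = 2*13 + 7 = 33.
  i=5: a_5=1, p_5 = 1*38 + 15 = 53, q_5 = 1*33 + 13 = 46.
  i=6: a_6=5, p_6 = 5*53 + 38 = 303, q_6 = 5*46 + 33 = 263.
q_6 = 263 > 58, so the last convergent with denominator <= 58 is p_5/q_5 = 53/46.
The closest fraction with denominator <= 58 is either p_5/q_5 or the intermediate fraction (k*p_5 + p_4)/(k*q_5 + q_4) with the largest k >= 1 whose denominator stays <= 58; these approach x as k grows, and every other convergent or intermediate fraction in range is farther away.
Largest k: floor((58 - q_4)/q_5) = floor((58 - 33)/46) = 0.
Since k = 0, no intermediate fraction beyond p_5/q_5 has denominator <= 58, so the convergent 53/46 is the closest (its error is |303*46 - 53*263|/(263*46) = 1/12098).

53/46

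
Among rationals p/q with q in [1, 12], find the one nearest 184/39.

Expand x = 184/39 as a continued fraction with the Euclidean algorithm:
  184 = 4*39 + 28, so a_0 = 4.
  39 = 1*28 + 11, so a_1 = 1.
  28 = 2*11 + 6, so a_2 = 2.
  11 = 1*6 + 5, so a_3 = 1.
  6 = 1*5 + 1, so a_4 = 1.
  5 = 5*1 + 0, so a_5 = 5.
so x = [4; 1, 2, 1, 1, 5].
Convergents (p_i = a_i*p_{i-1} + p_{i-2}, q_i = a_i*q_{i-1} + q_{i-2} with p_{-2}=0, p_{-1}=1, q_{-2}=1, q_{-1}=0), until the denominator exceeds 12:
  i=0: a_0=4, p_0 = 4*1 + 0 = 4, q_0 = 4*0 + 1 = 1.
  i=1: a_1=1, p_1 = 1*4 + 1 = 5, q_1 = 1*1 + 0 = 1.
  i=2: a_2=2, p_2 = 2*5 + 4 = 14, q_2 = 2*1 + 1 = 3.
  i=3: a_3=1, p_3 = 1*14 + 5 = 19, q_3 = 1*3 + 1 = 4.
  i=4: a_4=1, p_4 = 1*19 + 14 = 33, q_4 = 1*4 + 3 = 7.
  i=5: a_5=5, p_5 = 5*33 + 19 = 184, q_5 = 5*7 + 4 = 39.
q_5 = 39 > 12, so the last convergent with denominator <= 12 is p_4/q_4 = 33/7.
The closest fraction with denominator <= 12 is either p_4/q_4 or the intermediate fraction (k*p_4 + p_3)/(k*q_4 + q_3) with the largest k >= 1 whose denominator stays <= 12; these approach x as k grows, and every other convergent or intermediate fraction in range is farther away.
Largest k: floor((12 - q_3)/q_4) = floor((12 - 4)/7) = 1.
That gives (1*33 + 19)/(1*7 + 4) = 52/11.
Compare the errors: |x - 33/7| = |184*7 - 33*39|/(39*7) = 1/273, and |x - 52/11| = |184*11 - 52*39|/(39*11) = 4/429.
Cross-multiplying, 1*429 = 429 < 1092 = 4*273, so 1/273 is smaller: the convergent 33/7 is closer to x than 52/11.

33/7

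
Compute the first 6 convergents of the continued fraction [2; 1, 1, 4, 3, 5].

Using the convergent recurrence p_i = a_i*p_{i-1} + p_{i-2}, q_i = a_i*q_{i-1} + q_{i-2} with p_{-2}=0, p_{-1}=1, q_{-2}=1, q_{-1}=0:
  i=0: a_0=2, p_0 = 2*1 + 0 = 2, q_0 = 2*0 + 1 = 1.
  i=1: a_1=1, p_1 = 1*2 + 1 = 3, q_1 = 1*1 + 0 = 1.
  i=2: a_2=1, p_2 = 1*3 + 2 = 5, q_2 = 1*1 + 1 = 2.
  i=3: a_3=4, p_3 = 4*5 + 3 = 23, q_3 = 4*2 + 1 = 9.
  i=4: a_4=3, p_4 = 3*23 + 5 = 74, q_4 = 3*9 + 2 = 29.
  i=5: a_5=5, p_5 = 5*74 + 23 = 393, q_5 = 5*29 + 9 = 154.

2/1, 3/1, 5/2, 23/9, 74/29, 393/154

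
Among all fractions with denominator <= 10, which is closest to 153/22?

7/1

Expand x = 153/22 as a continued fraction with the Euclidean algorithm:
  153 = 6*22 + 21, so a_0 = 6.
  22 = 1*21 + 1, so a_1 = 1.
  21 = 21*1 + 0, so a_2 = 21.
so x = [6; 1, 21].
Convergents (p_i = a_i*p_{i-1} + p_{i-2}, q_i = a_i*q_{i-1} + q_{i-2} with p_{-2}=0, p_{-1}=1, q_{-2}=1, q_{-1}=0), until the denominator exceeds 10:
  i=0: a_0=6, p_0 = 6*1 + 0 = 6, q_0 = 6*0 + 1 = 1.
  i=1: a_1=1, p_1 = 1*6 + 1 = 7, q_1 = 1*1 + 0 = 1.
  i=2: a_2=21, p_2 = 21*7 + 6 = 153, q_2 = 21*1 + 1 = 22.
q_2 = 22 > 10, so the last convergent with denominator <= 10 is p_1/q_1 = 7/1.
The closest fraction with denominator <= 10 is either p_1/q_1 or the intermediate fraction (k*p_1 + p_0)/(k*q_1 + q_0) with the largest k >= 1 whose denominator stays <= 10; these approach x as k grows, and every other convergent or intermediate fraction in range is farther away.
Largest k: floor((10 - q_0)/q_1) = floor((10 - 1)/1) = 9.
That gives (9*7 + 6)/(9*1 + 1) = 69/10.
Compare the errors: |x - 7/1| = |153*1 - 7*22|/(22*1) = 1/22, and |x - 69/10| = |153*10 - 69*22|/(22*10) = 12/220.
Cross-multiplying, 1*220 = 220 < 264 = 12*22, so 1/22 is smaller: the convergent 7/1 is closer to x than 69/10.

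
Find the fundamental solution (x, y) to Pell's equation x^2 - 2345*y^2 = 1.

(x, y) = (15129001, 312420)

First expand sqrt(2345) as a continued fraction. With x_i = (sqrt(2345) + m_i)/d_i and (m_0, d_0) = (0, 1): a_0 = floor(sqrt(2345)) = 48, since 48^2 = 2304 <= 2345 < 2401 = 49^2.
Iterate m_{i+1} = d_i*a_i - m_i, d_{i+1} = (2345 - m_{i+1}^2)/d_i, a_{i+1} = floor((a_0 + m_{i+1})/d_{i+1}):
  m_1 = 1*48 - 0 = 48, d_1 = (2345 - 48^2)/1 = 41/1 = 41, a_1 = floor((48 + 48)/41) = 2.
  m_2 = 41*2 - 48 = 34, d_2 = (2345 - 34^2)/41 = 1189/41 = 29, a_2 = floor((48 + 34)/29) = 2.
  m_3 = 29*2 - 34 = 24, d_3 = (2345 - 24^2)/29 = 1769/29 = 61, a_3 = floor((48 + 24)/61) = 1.
  m_4 = 61*1 - 24 = 37, d_4 = (2345 - 37^2)/61 = 976/61 = 16, a_4 = floor((48 + 37)/16) = 5.
  m_5 = 16*5 - 37 = 43, d_5 = (2345 - 43^2)/16 = 496/16 = 31, a_5 = floor((48 + 43)/31) = 2.
  m_6 = 31*2 - 43 = 19, d_6 = (2345 - 19^2)/31 = 1984/31 = 64, a_6 = floor((48 + 19)/64) = 1.
  m_7 = 64*1 - 19 = 45, d_7 = (2345 - 45^2)/64 = 320/64 = 5, a_7 = floor((48 + 45)/5) = 18.
  m_8 = 5*18 - 45 = 45, d_8 = (2345 - 45^2)/5 = 320/5 = 64, a_8 = floor((48 + 45)/64) = 1.
  m_9 = 64*1 - 45 = 19, d_9 = (2345 - 19^2)/64 = 1984/64 = 31, a_9 = floor((48 + 19)/31) = 2.
  m_10 = 31*2 - 19 = 43, d_10 = (2345 - 43^2)/31 = 496/31 = 16, a_10 = floor((48 + 43)/16) = 5.
  m_11 = 16*5 - 43 = 37, d_11 = (2345 - 37^2)/16 = 976/16 = 61, a_11 = floor((48 + 37)/61) = 1.
  m_12 = 61*1 - 37 = 24, d_12 = (2345 - 24^2)/61 = 1769/61 = 29, a_12 = floor((48 + 24)/29) = 2.
  m_13 = 29*2 - 24 = 34, d_13 = (2345 - 34^2)/29 = 1189/29 = 41, a_13 = floor((48 + 34)/41) = 2.
  m_14 = 41*2 - 34 = 48, d_14 = (2345 - 48^2)/41 = 41/41 = 1, a_14 = floor((48 + 48)/1) = 96.
  m_15 = 1*96 - 48 = 48, d_15 = (2345 - 48^2)/1 = 41/1 = 41: (m_15, d_15) = (m_1, d_1) = (48, 41), so from here the quotients repeat a_1, ..., a_14; the period length is 14.
So sqrt(2345) = [48; (2, 2, 1, 5, 2, 1, 18, 1, 2, 5, 1, 2, 2, 96)] with period length k = 14.
k is even, so the fundamental solution of x^2 - 2345y^2 = 1 is (p_{k-1}, q_{k-1}) = (p_13, q_13); compute convergents through index 13.
Convergents (p_i = a_i*p_{i-1} + p_{i-2}, q_i = a_i*q_{i-1} + q_{i-2} with p_{-2}=0, p_{-1}=1, q_{-2}=1, q_{-1}=0):
  i=0: a_0=48, p_0 = 48*1 + 0 = 48, q_0 = 48*0 + 1 = 1.
  i=1: a_1=2, p_1 = 2*48 + 1 = 97, q_1 = 2*1 + 0 = 2.
  i=2: a_2=2, p_2 = 2*97 + 48 = 242, q_2 = 2*2 + 1 = 5.
  i=3: a_3=1, p_3 = 1*242 + 97 = 339, q_3 = 1*5 + 2 = 7.
  i=4: a_4=5, p_4 = 5*339 + 242 = 1937, q_4 = 5*7 + 5 = 40.
  i=5: a_5=2, p_5 = 2*1937 + 339 = 4213, q_5 = 2*40 + 7 = 87.
  i=6: a_6=1, p_6 = 1*4213 + 1937 = 6150, q_6 = 1*87 + 40 = 127.
  i=7: a_7=18, p_7 = 18*6150 + 4213 = 114913, q_7 = 18*127 + 87 = 2373.
  i=8: a_8=1, p_8 = 1*114913 + 6150 = 121063, q_8 = 1*2373 + 127 = 2500.
  i=9: a_9=2, p_9 = 2*121063 + 114913 = 357039, q_9 = 2*2500 + 2373 = 7373.
  i=10: a_10=5, p_10 = 5*357039 + 121063 = 1906258, q_10 = 5*7373 + 2500 = 39365.
  i=11: a_11=1, p_11 = 1*1906258 + 357039 = 2263297, q_11 = 1*39365 + 7373 = 46738.
  i=12: a_12=2, p_12 = 2*2263297 + 1906258 = 6432852, q_12 = 2*46738 + 39365 = 132841.
  i=13: a_13=2, p_13 = 2*6432852 + 2263297 = 15129001, q_13 = 2*132841 + 46738 = 312420.
Check: 15129001^2 - 2345*312420^2 = 228886671258001 - 228886671258000 = 1, so (x, y) = (15129001, 312420) solves the equation, and by the theorem it is the least positive solution.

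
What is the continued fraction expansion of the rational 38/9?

[4; 4, 2]

Run the Euclidean algorithm on 38 and 9; the successive quotients are the partial quotients a_0, a_1, ... (each step inverts the fractional part left over by the previous one):
  38 = 4*9 + 2, so a_0 = 4.
  9 = 4*2 + 1, so a_1 = 4.
  2 = 2*1 + 0, so a_2 = 2.
The remainder reaches 0 after 3 divisions, so the expansion has 3 partial quotients, read off in order.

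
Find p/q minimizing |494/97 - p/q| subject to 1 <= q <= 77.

275/54

Expand x = 494/97 as a continued fraction with the Euclidean algorithm:
  494 = 5*97 + 9, so a_0 = 5.
  97 = 10*9 + 7, so a_1 = 10.
  9 = 1*7 + 2, so a_2 = 1.
  7 = 3*2 + 1, so a_3 = 3.
  2 = 2*1 + 0, so a_4 = 2.
so x = [5; 10, 1, 3, 2].
Convergents (p_i = a_i*p_{i-1} + p_{i-2}, q_i = a_i*q_{i-1} + q_{i-2} with p_{-2}=0, p_{-1}=1, q_{-2}=1, q_{-1}=0), until the denominator exceeds 77:
  i=0: a_0=5, p_0 = 5*1 + 0 = 5, q_0 = 5*0 + 1 = 1.
  i=1: a_1=10, p_1 = 10*5 + 1 = 51, q_1 = 10*1 + 0 = 10.
  i=2: a_2=1, p_2 = 1*51 + 5 = 56, q_2 = 1*10 + 1 = 11.
  i=3: a_3=3, p_3 = 3*56 + 51 = 219, q_3 = 3*11 + 10 = 43.
  i=4: a_4=2, p_4 = 2*219 + 56 = 494, q_4 = 2*43 + 11 = 97.
q_4 = 97 > 77, so the last convergent with denominator <= 77 is p_3/q_3 = 219/43.
The closest fraction with denominator <= 77 is either p_3/q_3 or the intermediate fraction (k*p_3 + p_2)/(k*q_3 + q_2) with the largest k >= 1 whose denominator stays <= 77; these approach x as k grows, and every other convergent or intermediate fraction in range is farther away.
Largest k: floor((77 - q_2)/q_3) = floor((77 - 11)/43) = 1.
That gives (1*219 + 56)/(1*43 + 11) = 275/54.
Compare the errors: |x - 219/43| = |494*43 - 219*97|/(97*43) = 1/4171, and |x - 275/54| = |494*54 - 275*97|/(97*54) = 1/5238.
Cross-multiplying, 1*4171 = 4171 < 5238 = 1*5238, so 1/5238 is smaller: the intermediate fraction 275/54 is closer to x than 219/43.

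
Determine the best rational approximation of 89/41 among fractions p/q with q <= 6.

13/6

Expand x = 89/41 as a continued fraction with the Euclidean algorithm:
  89 = 2*41 + 7, so a_0 = 2.
  41 = 5*7 + 6, so a_1 = 5.
  7 = 1*6 + 1, so a_2 = 1.
  6 = 6*1 + 0, so a_3 = 6.
so x = [2; 5, 1, 6].
Convergents (p_i = a_i*p_{i-1} + p_{i-2}, q_i = a_i*q_{i-1} + q_{i-2} with p_{-2}=0, p_{-1}=1, q_{-2}=1, q_{-1}=0), until the denominator exceeds 6:
  i=0: a_0=2, p_0 = 2*1 + 0 = 2, q_0 = 2*0 + 1 = 1.
  i=1: a_1=5, p_1 = 5*2 + 1 = 11, q_1 = 5*1 + 0 = 5.
  i=2: a_2=1, p_2 = 1*11 + 2 = 13, q_2 = 1*5 + 1 = 6.
  i=3: a_3=6, p_3 = 6*13 + 11 = 89, q_3 = 6*6 + 5 = 41.
q_3 = 41 > 6, so the last convergent with denominator <= 6 is p_2/q_2 = 13/6.
The closest fraction with denominator <= 6 is either p_2/q_2 or the intermediate fraction (k*p_2 + p_1)/(k*q_2 + q_1) with the largest k >= 1 whose denominator stays <= 6; these approach x as k grows, and every other convergent or intermediate fraction in range is farther away.
Largest k: floor((6 - q_1)/q_2) = floor((6 - 5)/6) = 0.
Since k = 0, no intermediate fraction beyond p_2/q_2 has denominator <= 6, so the convergent 13/6 is the closest (its error is |89*6 - 13*41|/(41*6) = 1/246).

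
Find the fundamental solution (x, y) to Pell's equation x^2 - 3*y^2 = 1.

(x, y) = (2, 1)

First expand sqrt(3) as a continued fraction. With x_i = (sqrt(3) + m_i)/d_i and (m_0, d_0) = (0, 1): a_0 = floor(sqrt(3)) = 1, since 1^2 = 1 <= 3 < 4 = 2^2.
Iterate m_{i+1} = d_i*a_i - m_i, d_{i+1} = (3 - m_{i+1}^2)/d_i, a_{i+1} = floor((a_0 + m_{i+1})/d_{i+1}):
  m_1 = 1*1 - 0 = 1, d_1 = (3 - 1^2)/1 = 2/1 = 2, a_1 = floor((1 + 1)/2) = 1.
  m_2 = 2*1 - 1 = 1, d_2 = (3 - 1^2)/2 = 2/2 = 1, a_2 = floor((1 + 1)/1) = 2.
  m_3 = 1*2 - 1 = 1, d_3 = (3 - 1^2)/1 = 2/1 = 2: (m_3, d_3) = (m_1, d_1) = (1, 2), so from here the quotients repeat a_1, a_2; the period length is 2.
So sqrt(3) = [1; (1, 2)] with period length k = 2.
k is even, so the fundamental solution of x^2 - 3y^2 = 1 is (p_{k-1}, q_{k-1}) = (p_1, q_1); compute convergents through index 1.
Convergents (p_i = a_i*p_{i-1} + p_{i-2}, q_i = a_i*q_{i-1} + q_{i-2} with p_{-2}=0, p_{-1}=1, q_{-2}=1, q_{-1}=0):
  i=0: a_0=1, p_0 = 1*1 + 0 = 1, q_0 = 1*0 + 1 = 1.
  i=1: a_1=1, p_1 = 1*1 + 1 = 2, q_1 = 1*1 + 0 = 1.
Check: 2^2 - 3*1^2 = 4 - 3 = 1, so (x, y) = (2, 1) solves the equation, and by the theorem it is the least positive solution.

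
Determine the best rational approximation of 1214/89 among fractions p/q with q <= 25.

Expand x = 1214/89 as a continued fraction with the Euclidean algorithm:
  1214 = 13*89 + 57, so a_0 = 13.
  89 = 1*57 + 32, so a_1 = 1.
  57 = 1*32 + 25, so a_2 = 1.
  32 = 1*25 + 7, so a_3 = 1.
  25 = 3*7 + 4, so a_4 = 3.
  7 = 1*4 + 3, so a_5 = 1.
  4 = 1*3 + 1, so a_6 = 1.
  3 = 3*1 + 0, so a_7 = 3.
so x = [13; 1, 1, 1, 3, 1, 1, 3].
Convergents (p_i = a_i*p_{i-1} + p_{i-2}, q_i = a_i*q_{i-1} + q_{i-2} with p_{-2}=0, p_{-1}=1, q_{-2}=1, q_{-1}=0), until the denominator exceeds 25:
  i=0: a_0=13, p_0 = 13*1 + 0 = 13, q_0 = 13*0 + 1 = 1.
  i=1: a_1=1, p_1 = 1*13 + 1 = 14, q_1 = 1*1 + 0 = 1.
  i=2: a_2=1, p_2 = 1*14 + 13 = 27, q_2 = 1*1 + 1 = 2.
  i=3: a_3=1, p_3 = 1*27 + 14 = 41, q_3 = 1*2 + 1 = 3.
  i=4: a_4=3, p_4 = 3*41 + 27 = 150, q_4 = 3*3 + 2 = 11.
  i=5: a_5=1, p_5 = 1*150 + 41 = 191, q_5 = 1*11 + 3 = 14.
  i=6: a_6=1, p_6 = 1*191 + 150 = 341, q_6 = 1*14 + 11 = 25.
  i=7: a_7=3, p_7 = 3*341 + 191 = 1214, q_7 = 3*25 + 14 = 89.
q_7 = 89 > 25, so the last convergent with denominator <= 25 is p_6/q_6 = 341/25.
The closest fraction with denominator <= 25 is either p_6/q_6 or the intermediate fraction (k*p_6 + p_5)/(k*q_6 + q_5) with the largest k >= 1 whose denominator stays <= 25; these approach x as k grows, and every other convergent or intermediate fraction in range is farther away.
Largest k: floor((25 - q_5)/q_6) = floor((25 - 14)/25) = 0.
Since k = 0, no intermediate fraction beyond p_6/q_6 has denominator <= 25, so the convergent 341/25 is the closest (its error is |1214*25 - 341*89|/(89*25) = 1/2225).

341/25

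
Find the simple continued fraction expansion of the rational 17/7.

Run the Euclidean algorithm on 17 and 7; the successive quotients are the partial quotients a_0, a_1, ... (each step inverts the fractional part left over by the previous one):
  17 = 2*7 + 3, so a_0 = 2.
  7 = 2*3 + 1, so a_1 = 2.
  3 = 3*1 + 0, so a_2 = 3.
The remainder reaches 0 after 3 divisions, so the expansion has 3 partial quotients, read off in order.

[2; 2, 3]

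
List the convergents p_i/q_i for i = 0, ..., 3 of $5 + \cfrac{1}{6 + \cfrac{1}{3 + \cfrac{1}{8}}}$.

Using the convergent recurrence p_i = a_i*p_{i-1} + p_{i-2}, q_i = a_i*q_{i-1} + q_{i-2} with p_{-2}=0, p_{-1}=1, q_{-2}=1, q_{-1}=0:
  i=0: a_0=5, p_0 = 5*1 + 0 = 5, q_0 = 5*0 + 1 = 1.
  i=1: a_1=6, p_1 = 6*5 + 1 = 31, q_1 = 6*1 + 0 = 6.
  i=2: a_2=3, p_2 = 3*31 + 5 = 98, q_2 = 3*6 + 1 = 19.
  i=3: a_3=8, p_3 = 8*98 + 31 = 815, q_3 = 8*19 + 6 = 158.

5/1, 31/6, 98/19, 815/158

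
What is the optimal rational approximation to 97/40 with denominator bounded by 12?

17/7

Expand x = 97/40 as a continued fraction with the Euclidean algorithm:
  97 = 2*40 + 17, so a_0 = 2.
  40 = 2*17 + 6, so a_1 = 2.
  17 = 2*6 + 5, so a_2 = 2.
  6 = 1*5 + 1, so a_3 = 1.
  5 = 5*1 + 0, so a_4 = 5.
so x = [2; 2, 2, 1, 5].
Convergents (p_i = a_i*p_{i-1} + p_{i-2}, q_i = a_i*q_{i-1} + q_{i-2} with p_{-2}=0, p_{-1}=1, q_{-2}=1, q_{-1}=0), until the denominator exceeds 12:
  i=0: a_0=2, p_0 = 2*1 + 0 = 2, q_0 = 2*0 + 1 = 1.
  i=1: a_1=2, p_1 = 2*2 + 1 = 5, q_1 = 2*1 + 0 = 2.
  i=2: a_2=2, p_2 = 2*5 + 2 = 12, q_2 = 2*2 + 1 = 5.
  i=3: a_3=1, p_3 = 1*12 + 5 = 17, q_3 = 1*5 + 2 = 7.
  i=4: a_4=5, p_4 = 5*17 + 12 = 97, q_4 = 5*7 + 5 = 40.
q_4 = 40 > 12, so the last convergent with denominator <= 12 is p_3/q_3 = 17/7.
The closest fraction with denominator <= 12 is either p_3/q_3 or the intermediate fraction (k*p_3 + p_2)/(k*q_3 + q_2) with the largest k >= 1 whose denominator stays <= 12; these approach x as k grows, and every other convergent or intermediate fraction in range is farther away.
Largest k: floor((12 - q_2)/q_3) = floor((12 - 5)/7) = 1.
That gives (1*17 + 12)/(1*7 + 5) = 29/12.
Compare the errors: |x - 17/7| = |97*7 - 17*40|/(40*7) = 1/280, and |x - 29/12| = |97*12 - 29*40|/(40*12) = 4/480.
Cross-multiplying, 1*480 = 480 < 1120 = 4*280, so 1/280 is smaller: the convergent 17/7 is closer to x than 29/12.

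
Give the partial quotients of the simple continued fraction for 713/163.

Run the Euclidean algorithm on 713 and 163; the successive quotients are the partial quotients a_0, a_1, ... (each step inverts the fractional part left over by the previous one):
  713 = 4*163 + 61, so a_0 = 4.
  163 = 2*61 + 41, so a_1 = 2.
  61 = 1*41 + 20, so a_2 = 1.
  41 = 2*20 + 1, so a_3 = 2.
  20 = 20*1 + 0, so a_4 = 20.
The remainder reaches 0 after 5 divisions, so the expansion has 5 partial quotients, read off in order.

[4; 2, 1, 2, 20]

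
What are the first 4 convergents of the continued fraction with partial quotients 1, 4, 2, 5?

1/1, 5/4, 11/9, 60/49

Using the convergent recurrence p_i = a_i*p_{i-1} + p_{i-2}, q_i = a_i*q_{i-1} + q_{i-2} with p_{-2}=0, p_{-1}=1, q_{-2}=1, q_{-1}=0:
  i=0: a_0=1, p_0 = 1*1 + 0 = 1, q_0 = 1*0 + 1 = 1.
  i=1: a_1=4, p_1 = 4*1 + 1 = 5, q_1 = 4*1 + 0 = 4.
  i=2: a_2=2, p_2 = 2*5 + 1 = 11, q_2 = 2*4 + 1 = 9.
  i=3: a_3=5, p_3 = 5*11 + 5 = 60, q_3 = 5*9 + 4 = 49.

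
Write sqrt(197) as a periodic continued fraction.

[14; (28)]

Write x_i = (sqrt(197) + m_i)/d_i with (m_0, d_0) = (0, 1). a_0 = floor(sqrt(197)) = 14, since 14^2 = 196 <= 197 < 225 = 15^2.
Iterate m_{i+1} = d_i*a_i - m_i, d_{i+1} = (197 - m_{i+1}^2)/d_i, a_{i+1} = floor((a_0 + m_{i+1})/d_{i+1}):
  m_1 = 1*14 - 0 = 14, d_1 = (197 - 14^2)/1 = 1/1 = 1, a_1 = floor((14 + 14)/1) = 28.
  m_2 = 1*28 - 14 = 14, d_2 = (197 - 14^2)/1 = 1/1 = 1: (m_2, d_2) = (m_1, d_1) = (14, 1), so from here the quotient a_1 repeats; the period length is 1.
Hence the expansion of sqrt(197) is a_0 = 14 followed by the repeating block 28 (period 1).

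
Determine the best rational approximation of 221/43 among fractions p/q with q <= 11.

Expand x = 221/43 as a continued fraction with the Euclidean algorithm:
  221 = 5*43 + 6, so a_0 = 5.
  43 = 7*6 + 1, so a_1 = 7.
  6 = 6*1 + 0, so a_2 = 6.
so x = [5; 7, 6].
Convergents (p_i = a_i*p_{i-1} + p_{i-2}, q_i = a_i*q_{i-1} + q_{i-2} with p_{-2}=0, p_{-1}=1, q_{-2}=1, q_{-1}=0), until the denominator exceeds 11:
  i=0: a_0=5, p_0 = 5*1 + 0 = 5, q_0 = 5*0 + 1 = 1.
  i=1: a_1=7, p_1 = 7*5 + 1 = 36, q_1 = 7*1 + 0 = 7.
  i=2: a_2=6, p_2 = 6*36 + 5 = 221, q_2 = 6*7 + 1 = 43.
q_2 = 43 > 11, so the last convergent with denominator <= 11 is p_1/q_1 = 36/7.
The closest fraction with denominator <= 11 is either p_1/q_1 or the intermediate fraction (k*p_1 + p_0)/(k*q_1 + q_0) with the largest k >= 1 whose denominator stays <= 11; these approach x as k grows, and every other convergent or intermediate fraction in range is farther away.
Largest k: floor((11 - q_0)/q_1) = floor((11 - 1)/7) = 1.
That gives (1*36 + 5)/(1*7 + 1) = 41/8.
Compare the errors: |x - 36/7| = |221*7 - 36*43|/(43*7) = 1/301, and |x - 41/8| = |221*8 - 41*43|/(43*8) = 5/344.
Cross-multiplying, 1*344 = 344 < 1505 = 5*301, so 1/301 is smaller: the convergent 36/7 is closer to x than 41/8.

36/7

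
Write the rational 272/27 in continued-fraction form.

[10; 13, 2]

Run the Euclidean algorithm on 272 and 27; the successive quotients are the partial quotients a_0, a_1, ... (each step inverts the fractional part left over by the previous one):
  272 = 10*27 + 2, so a_0 = 10.
  27 = 13*2 + 1, so a_1 = 13.
  2 = 2*1 + 0, so a_2 = 2.
The remainder reaches 0 after 3 divisions, so the expansion has 3 partial quotients, read off in order.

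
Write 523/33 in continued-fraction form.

Run the Euclidean algorithm on 523 and 33; the successive quotients are the partial quotients a_0, a_1, ... (each step inverts the fractional part left over by the previous one):
  523 = 15*33 + 28, so a_0 = 15.
  33 = 1*28 + 5, so a_1 = 1.
  28 = 5*5 + 3, so a_2 = 5.
  5 = 1*3 + 2, so a_3 = 1.
  3 = 1*2 + 1, so a_4 = 1.
  2 = 2*1 + 0, so a_5 = 2.
The remainder reaches 0 after 6 divisions, so the expansion has 6 partial quotients, read off in order.

[15; 1, 5, 1, 1, 2]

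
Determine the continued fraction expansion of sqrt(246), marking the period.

Write x_i = (sqrt(246) + m_i)/d_i with (m_0, d_0) = (0, 1). a_0 = floor(sqrt(246)) = 15, since 15^2 = 225 <= 246 < 256 = 16^2.
Iterate m_{i+1} = d_i*a_i - m_i, d_{i+1} = (246 - m_{i+1}^2)/d_i, a_{i+1} = floor((a_0 + m_{i+1})/d_{i+1}):
  m_1 = 1*15 - 0 = 15, d_1 = (246 - 15^2)/1 = 21/1 = 21, a_1 = floor((15 + 15)/21) = 1.
  m_2 = 21*1 - 15 = 6, d_2 = (246 - 6^2)/21 = 210/21 = 10, a_2 = floor((15 + 6)/10) = 2.
  m_3 = 10*2 - 6 = 14, d_3 = (246 - 14^2)/10 = 50/10 = 5, a_3 = floor((15 + 14)/5) = 5.
  m_4 = 5*5 - 14 = 11, d_4 = (246 - 11^2)/5 = 125/5 = 25, a_4 = floor((15 + 11)/25) = 1.
  m_5 = 25*1 - 11 = 14, d_5 = (246 - 14^2)/25 = 50/25 = 2, a_5 = floor((15 + 14)/2) = 14.
  m_6 = 2*14 - 14 = 14, d_6 = (246 - 14^2)/2 = 50/2 = 25, a_6 = floor((15 + 14)/25) = 1.
  m_7 = 25*1 - 14 = 11, d_7 = (246 - 11^2)/25 = 125/25 = 5, a_7 = floor((15 + 11)/5) = 5.
  m_8 = 5*5 - 11 = 14, d_8 = (246 - 14^2)/5 = 50/5 = 10, a_8 = floor((15 + 14)/10) = 2.
  m_9 = 10*2 - 14 = 6, d_9 = (246 - 6^2)/10 = 210/10 = 21, a_9 = floor((15 + 6)/21) = 1.
  m_10 = 21*1 - 6 = 15, d_10 = (246 - 15^2)/21 = 21/21 = 1, a_10 = floor((15 + 15)/1) = 30.
  m_11 = 1*30 - 15 = 15, d_11 = (246 - 15^2)/1 = 21/1 = 21: (m_11, d_11) = (m_1, d_1) = (15, 21), so from here the quotients repeat a_1, ..., a_10; the period length is 10.
Hence the expansion of sqrt(246) is a_0 = 15 followed by the repeating block 1, 2, 5, 1, 14, 1, 5, 2, 1, 30 (period 10).

[15; (1, 2, 5, 1, 14, 1, 5, 2, 1, 30)]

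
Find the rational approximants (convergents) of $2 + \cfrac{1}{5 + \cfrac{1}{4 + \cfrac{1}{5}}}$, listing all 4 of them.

Using the convergent recurrence p_i = a_i*p_{i-1} + p_{i-2}, q_i = a_i*q_{i-1} + q_{i-2} with p_{-2}=0, p_{-1}=1, q_{-2}=1, q_{-1}=0:
  i=0: a_0=2, p_0 = 2*1 + 0 = 2, q_0 = 2*0 + 1 = 1.
  i=1: a_1=5, p_1 = 5*2 + 1 = 11, q_1 = 5*1 + 0 = 5.
  i=2: a_2=4, p_2 = 4*11 + 2 = 46, q_2 = 4*5 + 1 = 21.
  i=3: a_3=5, p_3 = 5*46 + 11 = 241, q_3 = 5*21 + 5 = 110.

2/1, 11/5, 46/21, 241/110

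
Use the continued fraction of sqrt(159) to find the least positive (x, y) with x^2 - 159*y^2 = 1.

First expand sqrt(159) as a continued fraction. With x_i = (sqrt(159) + m_i)/d_i and (m_0, d_0) = (0, 1): a_0 = floor(sqrt(159)) = 12, since 12^2 = 144 <= 159 < 169 = 13^2.
Iterate m_{i+1} = d_i*a_i - m_i, d_{i+1} = (159 - m_{i+1}^2)/d_i, a_{i+1} = floor((a_0 + m_{i+1})/d_{i+1}):
  m_1 = 1*12 - 0 = 12, d_1 = (159 - 12^2)/1 = 15/1 = 15, a_1 = floor((12 + 12)/15) = 1.
  m_2 = 15*1 - 12 = 3, d_2 = (159 - 3^2)/15 = 150/15 = 10, a_2 = floor((12 + 3)/10) = 1.
  m_3 = 10*1 - 3 = 7, d_3 = (159 - 7^2)/10 = 110/10 = 11, a_3 = floor((12 + 7)/11) = 1.
  m_4 = 11*1 - 7 = 4, d_4 = (159 - 4^2)/11 = 143/11 = 13, a_4 = floor((12 + 4)/13) = 1.
  m_5 = 13*1 - 4 = 9, d_5 = (159 - 9^2)/13 = 78/13 = 6, a_5 = floor((12 + 9)/6) = 3.
  m_6 = 6*3 - 9 = 9, d_6 = (159 - 9^2)/6 = 78/6 = 13, a_6 = floor((12 + 9)/13) = 1.
  m_7 = 13*1 - 9 = 4, d_7 = (159 - 4^2)/13 = 143/13 = 11, a_7 = floor((12 + 4)/11) = 1.
  m_8 = 11*1 - 4 = 7, d_8 = (159 - 7^2)/11 = 110/11 = 10, a_8 = floor((12 + 7)/10) = 1.
  m_9 = 10*1 - 7 = 3, d_9 = (159 - 3^2)/10 = 150/10 = 15, a_9 = floor((12 + 3)/15) = 1.
  m_10 = 15*1 - 3 = 12, d_10 = (159 - 12^2)/15 = 15/15 = 1, a_10 = floor((12 + 12)/1) = 24.
  m_11 = 1*24 - 12 = 12, d_11 = (159 - 12^2)/1 = 15/1 = 15: (m_11, d_11) = (m_1, d_1) = (12, 15), so from here the quotients repeat a_1, ..., a_10; the period length is 10.
So sqrt(159) = [12; (1, 1, 1, 1, 3, 1, 1, 1, 1, 24)] with period length k = 10.
k is even, so the fundamental solution of x^2 - 159y^2 = 1 is (p_{k-1}, q_{k-1}) = (p_9, q_9); compute convergents through index 9.
Convergents (p_i = a_i*p_{i-1} + p_{i-2}, q_i = a_i*q_{i-1} + q_{i-2} with p_{-2}=0, p_{-1}=1, q_{-2}=1, q_{-1}=0):
  i=0: a_0=12, p_0 = 12*1 + 0 = 12, q_0 = 12*0 + 1 = 1.
  i=1: a_1=1, p_1 = 1*12 + 1 = 13, q_1 = 1*1 + 0 = 1.
  i=2: a_2=1, p_2 = 1*13 + 12 = 25, q_2 = 1*1 + 1 = 2.
  i=3: a_3=1, p_3 = 1*25 + 13 = 38, q_3 = 1*2 + 1 = 3.
  i=4: a_4=1, p_4 = 1*38 + 25 = 63, q_4 = 1*3 + 2 = 5.
  i=5: a_5=3, p_5 = 3*63 + 38 = 227, q_5 = 3*5 + 3 = 18.
  i=6: a_6=1, p_6 = 1*227 + 63 = 290, q_6 = 1*18 + 5 = 23.
  i=7: a_7=1, p_7 = 1*290 + 227 = 517, q_7 = 1*23 + 18 = 41.
  i=8: a_8=1, p_8 = 1*517 + 290 = 807, q_8 = 1*41 + 23 = 64.
  i=9: a_9=1, p_9 = 1*807 + 517 = 1324, q_9 = 1*64 + 41 = 105.
Check: 1324^2 - 159*105^2 = 1752976 - 1752975 = 1, so (x, y) = (1324, 105) solves the equation, and by the theorem it is the least positive solution.

(x, y) = (1324, 105)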